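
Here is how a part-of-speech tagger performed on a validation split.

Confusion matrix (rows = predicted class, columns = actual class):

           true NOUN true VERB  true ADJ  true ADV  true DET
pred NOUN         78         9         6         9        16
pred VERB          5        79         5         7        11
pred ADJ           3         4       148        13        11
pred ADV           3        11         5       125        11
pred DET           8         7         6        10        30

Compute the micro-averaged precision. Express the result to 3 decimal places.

Micro-averaging pools counts across classes: ΣTP=460, ΣFP=160, ΣFN=160.
Micro-precision = TP/(TP+FP) on pooled counts = 0.742 (equals overall accuracy in single-label multiclass).

0.742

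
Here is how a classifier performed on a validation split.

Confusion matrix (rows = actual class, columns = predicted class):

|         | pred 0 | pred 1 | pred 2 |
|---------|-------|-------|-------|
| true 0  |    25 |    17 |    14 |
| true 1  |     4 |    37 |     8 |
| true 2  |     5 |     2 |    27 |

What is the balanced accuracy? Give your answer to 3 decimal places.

Balanced accuracy = mean of per-class recall.
  0: recall = 25/56 = 0.4464
  1: recall = 37/49 = 0.7551
  2: recall = 27/34 = 0.7941
Mean = (0.4464 + 0.7551 + 0.7941) / 3 = 0.665

0.665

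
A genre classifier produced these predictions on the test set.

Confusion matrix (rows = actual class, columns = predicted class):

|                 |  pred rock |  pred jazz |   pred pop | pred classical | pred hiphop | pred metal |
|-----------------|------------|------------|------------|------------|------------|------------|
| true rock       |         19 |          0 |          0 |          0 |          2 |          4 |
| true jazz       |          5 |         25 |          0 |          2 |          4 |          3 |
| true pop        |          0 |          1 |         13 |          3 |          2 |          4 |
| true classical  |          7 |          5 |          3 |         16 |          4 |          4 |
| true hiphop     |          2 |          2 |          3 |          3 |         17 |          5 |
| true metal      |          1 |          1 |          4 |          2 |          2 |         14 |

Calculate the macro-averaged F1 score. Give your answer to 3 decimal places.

0.568

Per-class F1 score (2·TP/(2·TP+FP+FN)):
  rock: TP=19, FP=5+0+7+2+1=15, FN=0+0+0+2+4=6 → 38/59 = 0.6441
  jazz: TP=25, FP=0+1+5+2+1=9, FN=5+0+2+4+3=14 → 50/73 = 0.6849
  pop: TP=13, FP=0+0+3+3+4=10, FN=0+1+3+2+4=10 → 26/46 = 0.5652
  classical: TP=16, FP=0+2+3+3+2=10, FN=7+5+3+4+4=23 → 32/65 = 0.4923
  hiphop: TP=17, FP=2+4+2+4+2=14, FN=2+2+3+3+5=15 → 34/63 = 0.5397
  metal: TP=14, FP=4+3+4+4+5=20, FN=1+1+4+2+2=10 → 28/58 = 0.4828
Macro-F1 score = mean = (0.6441 + 0.6849 + 0.5652 + 0.4923 + 0.5397 + 0.4828) / 6 = 0.568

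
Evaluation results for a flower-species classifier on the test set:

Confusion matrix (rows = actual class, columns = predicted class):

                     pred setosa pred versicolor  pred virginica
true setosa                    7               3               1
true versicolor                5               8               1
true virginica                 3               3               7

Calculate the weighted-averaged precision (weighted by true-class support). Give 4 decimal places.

Per-class precision (TP/(TP+FP)):
  setosa: TP=7, FP=5+3=8 → 7/15 = 0.46667
  versicolor: TP=8, FP=3+3=6 → 8/14 = 0.57143
  virginica: TP=7, FP=1+1=2 → 7/9 = 0.77778
Weighted-precision = Σ (supportᵢ/N)·precisionᵢ with N=38: (11/38)·0.46667 + (14/38)·0.57143 + (13/38)·0.77778 = 0.6117

0.6117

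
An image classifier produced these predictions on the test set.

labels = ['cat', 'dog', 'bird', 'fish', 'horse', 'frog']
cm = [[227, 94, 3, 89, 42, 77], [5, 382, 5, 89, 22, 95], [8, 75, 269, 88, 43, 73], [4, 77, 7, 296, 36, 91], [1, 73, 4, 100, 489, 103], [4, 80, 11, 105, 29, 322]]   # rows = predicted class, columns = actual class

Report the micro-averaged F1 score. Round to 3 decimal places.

0.564

Micro-averaging pools counts across classes: ΣTP=1985, ΣFP=1533, ΣFN=1533.
Micro-F1 score = 2·TP/(2·TP+FP+FN) on pooled counts = 0.564 (equals overall accuracy in single-label multiclass).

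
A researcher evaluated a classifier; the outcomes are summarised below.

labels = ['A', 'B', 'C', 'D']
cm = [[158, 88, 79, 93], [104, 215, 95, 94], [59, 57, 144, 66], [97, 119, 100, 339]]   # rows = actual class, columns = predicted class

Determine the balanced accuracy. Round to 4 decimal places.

0.4401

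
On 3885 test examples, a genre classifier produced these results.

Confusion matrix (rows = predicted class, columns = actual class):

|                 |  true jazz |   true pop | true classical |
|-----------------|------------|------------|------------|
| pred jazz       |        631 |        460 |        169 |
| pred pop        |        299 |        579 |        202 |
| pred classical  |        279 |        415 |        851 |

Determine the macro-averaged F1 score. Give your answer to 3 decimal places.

Per-class F1 score (2·TP/(2·TP+FP+FN)):
  jazz: TP=631, FP=460+169=629, FN=299+279=578 → 1262/2469 = 0.5111
  pop: TP=579, FP=299+202=501, FN=460+415=875 → 1158/2534 = 0.4570
  classical: TP=851, FP=279+415=694, FN=169+202=371 → 1702/2767 = 0.6151
Macro-F1 score = mean = (0.5111 + 0.4570 + 0.6151) / 3 = 0.528

0.528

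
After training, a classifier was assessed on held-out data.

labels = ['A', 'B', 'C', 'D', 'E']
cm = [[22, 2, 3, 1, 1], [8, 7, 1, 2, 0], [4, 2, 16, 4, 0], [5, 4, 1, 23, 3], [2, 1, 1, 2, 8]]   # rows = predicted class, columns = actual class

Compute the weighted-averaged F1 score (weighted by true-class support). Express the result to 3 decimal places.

Per-class F1 score (2·TP/(2·TP+FP+FN)):
  A: TP=22, FP=2+3+1+1=7, FN=8+4+5+2=19 → 44/70 = 0.6286
  B: TP=7, FP=8+1+2+0=11, FN=2+2+4+1=9 → 14/34 = 0.4118
  C: TP=16, FP=4+2+4+0=10, FN=3+1+1+1=6 → 32/48 = 0.6667
  D: TP=23, FP=5+4+1+3=13, FN=1+2+4+2=9 → 46/68 = 0.6765
  E: TP=8, FP=2+1+1+2=6, FN=1+0+0+3=4 → 16/26 = 0.6154
Weighted-F1 score = Σ (supportᵢ/N)·F1 scoreᵢ with N=123: (41/123)·0.6286 + (16/123)·0.4118 + (22/123)·0.6667 + (32/123)·0.6765 + (12/123)·0.6154 = 0.618

0.618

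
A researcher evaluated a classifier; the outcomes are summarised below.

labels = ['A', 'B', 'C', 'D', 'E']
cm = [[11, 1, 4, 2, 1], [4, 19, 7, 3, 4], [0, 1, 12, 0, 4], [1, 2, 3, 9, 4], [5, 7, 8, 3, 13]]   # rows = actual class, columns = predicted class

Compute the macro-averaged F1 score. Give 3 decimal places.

0.501

Per-class F1 score (2·TP/(2·TP+FP+FN)):
  A: TP=11, FP=4+0+1+5=10, FN=1+4+2+1=8 → 22/40 = 0.5500
  B: TP=19, FP=1+1+2+7=11, FN=4+7+3+4=18 → 38/67 = 0.5672
  C: TP=12, FP=4+7+3+8=22, FN=0+1+0+4=5 → 24/51 = 0.4706
  D: TP=9, FP=2+3+0+3=8, FN=1+2+3+4=10 → 18/36 = 0.5000
  E: TP=13, FP=1+4+4+4=13, FN=5+7+8+3=23 → 26/62 = 0.4194
Macro-F1 score = mean = (0.5500 + 0.5672 + 0.4706 + 0.5000 + 0.4194) / 5 = 0.501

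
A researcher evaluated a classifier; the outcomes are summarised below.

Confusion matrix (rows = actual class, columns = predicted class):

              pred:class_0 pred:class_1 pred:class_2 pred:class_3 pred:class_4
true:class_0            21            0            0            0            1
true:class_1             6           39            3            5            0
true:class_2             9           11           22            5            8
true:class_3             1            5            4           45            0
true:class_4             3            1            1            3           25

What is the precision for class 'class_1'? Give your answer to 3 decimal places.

0.696

One-vs-rest for 'class_1': TP = diagonal; FP = other classes predicted 'class_1'; FN = 'class_1' predicted as other.
precision = TP/(TP+FP).
class_1: TP=39, FP=0+11+5+1=17 → 39/56 = 0.6964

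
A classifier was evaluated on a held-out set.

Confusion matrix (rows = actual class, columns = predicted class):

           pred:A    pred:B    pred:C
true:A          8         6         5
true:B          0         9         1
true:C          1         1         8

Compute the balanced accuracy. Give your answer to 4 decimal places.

0.7070

Balanced accuracy = mean of per-class recall.
  A: recall = 8/19 = 0.42105
  B: recall = 9/10 = 0.90000
  C: recall = 8/10 = 0.80000
Mean = (0.42105 + 0.90000 + 0.80000) / 3 = 0.7070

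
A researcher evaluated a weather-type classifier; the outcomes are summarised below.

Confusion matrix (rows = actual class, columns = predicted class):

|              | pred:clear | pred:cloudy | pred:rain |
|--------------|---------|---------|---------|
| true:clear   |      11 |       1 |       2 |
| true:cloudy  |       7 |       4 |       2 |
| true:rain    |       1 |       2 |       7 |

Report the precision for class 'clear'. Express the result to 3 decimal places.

0.579

precision = TP/(TP+FP).
clear: TP=11, FP=7+1=8 → 11/19 = 0.5789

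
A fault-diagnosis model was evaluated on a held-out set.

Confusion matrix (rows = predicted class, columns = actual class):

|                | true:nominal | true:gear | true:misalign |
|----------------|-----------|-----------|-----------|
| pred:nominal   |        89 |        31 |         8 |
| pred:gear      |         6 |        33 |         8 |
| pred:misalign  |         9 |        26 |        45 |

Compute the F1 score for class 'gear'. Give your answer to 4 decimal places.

0.4818

Treat 'gear' as positive and all other classes as negative.
F1 score = 2·TP/(2·TP+FP+FN).
gear: TP=33, FP=6+8=14, FN=31+26=57 → 66/137 = 0.48175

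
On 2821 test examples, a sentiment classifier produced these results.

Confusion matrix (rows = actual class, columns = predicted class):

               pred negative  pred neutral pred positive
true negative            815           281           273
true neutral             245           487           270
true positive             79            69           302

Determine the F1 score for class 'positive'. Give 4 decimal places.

Take TP from the diagonal, FP from the rest of the 'positive' prediction marginal, FN from the rest of the 'positive' actual marginal.
F1 score = 2·TP/(2·TP+FP+FN).
positive: TP=302, FP=273+270=543, FN=79+69=148 → 604/1295 = 0.46641

0.4664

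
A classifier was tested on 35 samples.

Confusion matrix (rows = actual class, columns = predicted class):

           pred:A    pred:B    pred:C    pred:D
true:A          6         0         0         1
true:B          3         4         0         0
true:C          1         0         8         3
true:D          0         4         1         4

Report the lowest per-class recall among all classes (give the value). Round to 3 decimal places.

0.444

Per-class recall (TP/(TP+FN)):
  A: TP=6, FN=0+0+1=1 → 6/7 = 0.8571
  B: TP=4, FN=3+0+0=3 → 4/7 = 0.5714
  C: TP=8, FN=1+0+3=4 → 8/12 = 0.6667
  D: TP=4, FN=0+4+1=5 → 4/9 = 0.4444
Lowest is class 'D' with recall = 0.444.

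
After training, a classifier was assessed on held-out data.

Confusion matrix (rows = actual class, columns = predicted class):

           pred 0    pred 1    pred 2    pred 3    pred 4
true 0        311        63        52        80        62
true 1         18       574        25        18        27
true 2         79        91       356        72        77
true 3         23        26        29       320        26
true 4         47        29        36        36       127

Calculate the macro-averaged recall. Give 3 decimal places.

0.632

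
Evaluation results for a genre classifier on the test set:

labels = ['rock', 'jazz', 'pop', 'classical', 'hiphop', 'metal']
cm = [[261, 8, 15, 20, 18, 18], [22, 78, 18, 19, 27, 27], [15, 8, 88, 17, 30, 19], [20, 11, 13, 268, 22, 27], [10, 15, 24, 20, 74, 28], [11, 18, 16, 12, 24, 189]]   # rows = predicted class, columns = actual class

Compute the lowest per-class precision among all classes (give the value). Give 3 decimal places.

0.408

Per-class precision (TP/(TP+FP)):
  rock: TP=261, FP=8+15+20+18+18=79 → 261/340 = 0.7676
  jazz: TP=78, FP=22+18+19+27+27=113 → 78/191 = 0.4084
  pop: TP=88, FP=15+8+17+30+19=89 → 88/177 = 0.4972
  classical: TP=268, FP=20+11+13+22+27=93 → 268/361 = 0.7424
  hiphop: TP=74, FP=10+15+24+20+28=97 → 74/171 = 0.4327
  metal: TP=189, FP=11+18+16+12+24=81 → 189/270 = 0.7000
Lowest is class 'jazz' with precision = 0.408.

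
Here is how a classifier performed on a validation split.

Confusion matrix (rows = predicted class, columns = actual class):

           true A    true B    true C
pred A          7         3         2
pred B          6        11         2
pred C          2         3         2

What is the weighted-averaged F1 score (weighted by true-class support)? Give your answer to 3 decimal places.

Per-class F1 score (2·TP/(2·TP+FP+FN)):
  A: TP=7, FP=3+2=5, FN=6+2=8 → 14/27 = 0.5185
  B: TP=11, FP=6+2=8, FN=3+3=6 → 22/36 = 0.6111
  C: TP=2, FP=2+3=5, FN=2+2=4 → 4/13 = 0.3077
Weighted-F1 score = Σ (supportᵢ/N)·F1 scoreᵢ with N=38: (15/38)·0.5185 + (17/38)·0.6111 + (6/38)·0.3077 = 0.527

0.527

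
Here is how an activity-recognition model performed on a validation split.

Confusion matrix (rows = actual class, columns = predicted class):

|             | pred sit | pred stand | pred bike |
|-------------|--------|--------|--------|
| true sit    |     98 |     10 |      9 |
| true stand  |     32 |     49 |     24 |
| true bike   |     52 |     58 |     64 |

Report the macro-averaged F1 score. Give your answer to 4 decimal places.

Per-class F1 score (2·TP/(2·TP+FP+FN)):
  sit: TP=98, FP=32+52=84, FN=10+9=19 → 196/299 = 0.65552
  stand: TP=49, FP=10+58=68, FN=32+24=56 → 98/222 = 0.44144
  bike: TP=64, FP=9+24=33, FN=52+58=110 → 128/271 = 0.47232
Macro-F1 score = mean = (0.65552 + 0.44144 + 0.47232) / 3 = 0.5231

0.5231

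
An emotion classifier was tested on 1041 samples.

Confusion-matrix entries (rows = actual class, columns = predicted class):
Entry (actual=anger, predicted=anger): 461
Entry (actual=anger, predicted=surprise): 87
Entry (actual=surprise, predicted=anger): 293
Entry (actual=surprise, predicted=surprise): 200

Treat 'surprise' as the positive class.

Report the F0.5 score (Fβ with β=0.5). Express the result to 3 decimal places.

Fβ = (1+β²)·TP / ((1+β²)·TP + β²·FN + FP), with β²=1/4
= 1.25·200 / (1.25·200 + 0.25·293 + 87) = 0.609

0.609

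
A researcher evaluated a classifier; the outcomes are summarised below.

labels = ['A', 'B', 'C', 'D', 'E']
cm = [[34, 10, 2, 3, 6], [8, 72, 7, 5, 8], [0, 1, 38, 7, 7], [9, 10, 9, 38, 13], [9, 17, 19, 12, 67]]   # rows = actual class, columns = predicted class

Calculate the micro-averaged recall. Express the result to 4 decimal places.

0.6058

Micro-averaging pools counts across classes: ΣTP=249, ΣFP=162, ΣFN=162.
Micro-recall = TP/(TP+FN) on pooled counts = 0.6058 (equals overall accuracy in single-label multiclass).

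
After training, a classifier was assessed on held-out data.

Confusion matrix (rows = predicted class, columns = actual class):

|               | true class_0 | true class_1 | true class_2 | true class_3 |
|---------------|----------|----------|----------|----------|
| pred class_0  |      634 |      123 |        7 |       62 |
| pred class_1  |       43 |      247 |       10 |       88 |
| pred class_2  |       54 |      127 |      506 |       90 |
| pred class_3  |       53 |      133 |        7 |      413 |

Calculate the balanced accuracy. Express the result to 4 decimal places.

0.6970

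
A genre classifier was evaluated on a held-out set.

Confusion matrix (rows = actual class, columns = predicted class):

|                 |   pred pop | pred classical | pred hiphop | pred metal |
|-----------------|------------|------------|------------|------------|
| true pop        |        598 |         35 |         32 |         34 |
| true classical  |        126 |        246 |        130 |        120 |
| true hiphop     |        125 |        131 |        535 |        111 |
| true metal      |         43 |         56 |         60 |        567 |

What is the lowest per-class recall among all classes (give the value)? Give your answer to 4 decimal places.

0.3955

Per-class recall (TP/(TP+FN)):
  pop: TP=598, FN=35+32+34=101 → 598/699 = 0.85551
  classical: TP=246, FN=126+130+120=376 → 246/622 = 0.39550
  hiphop: TP=535, FN=125+131+111=367 → 535/902 = 0.59313
  metal: TP=567, FN=43+56+60=159 → 567/726 = 0.78099
Lowest is class 'classical' with recall = 0.3955.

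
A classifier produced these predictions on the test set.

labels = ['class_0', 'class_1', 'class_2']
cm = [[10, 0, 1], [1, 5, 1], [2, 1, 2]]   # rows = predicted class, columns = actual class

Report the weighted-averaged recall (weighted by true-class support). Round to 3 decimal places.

Per-class recall (TP/(TP+FN)):
  class_0: TP=10, FN=1+2=3 → 10/13 = 0.7692
  class_1: TP=5, FN=0+1=1 → 5/6 = 0.8333
  class_2: TP=2, FN=1+1=2 → 2/4 = 0.5000
Weighted-recall = Σ (supportᵢ/N)·recallᵢ with N=23: (13/23)·0.7692 + (6/23)·0.8333 + (4/23)·0.5000 = 0.739

0.739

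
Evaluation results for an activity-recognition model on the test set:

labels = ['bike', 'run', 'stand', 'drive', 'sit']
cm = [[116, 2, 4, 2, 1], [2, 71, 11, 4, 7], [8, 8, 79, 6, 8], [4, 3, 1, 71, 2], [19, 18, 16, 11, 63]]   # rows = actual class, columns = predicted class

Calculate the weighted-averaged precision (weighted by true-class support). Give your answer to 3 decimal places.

0.747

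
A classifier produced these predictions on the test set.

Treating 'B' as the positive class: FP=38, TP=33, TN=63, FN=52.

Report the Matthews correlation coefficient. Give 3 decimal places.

0.012

MCC = (TP·TN − FP·FN) / √((TP+FP)(TP+FN)(TN+FP)(TN+FN))
Numerator = 33·63 − 38·52 = 103
Denominator = √(71·85·101·115) = √70096525 = 8372.3668
MCC = 103 / 8372.3668 = 0.012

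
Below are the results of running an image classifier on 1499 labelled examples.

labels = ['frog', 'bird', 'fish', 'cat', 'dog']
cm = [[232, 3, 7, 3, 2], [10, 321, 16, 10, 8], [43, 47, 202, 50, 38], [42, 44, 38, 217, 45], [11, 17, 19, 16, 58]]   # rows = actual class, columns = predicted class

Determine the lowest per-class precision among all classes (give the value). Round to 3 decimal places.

0.384

Per-class precision (TP/(TP+FP)):
  frog: TP=232, FP=10+43+42+11=106 → 232/338 = 0.6864
  bird: TP=321, FP=3+47+44+17=111 → 321/432 = 0.7431
  fish: TP=202, FP=7+16+38+19=80 → 202/282 = 0.7163
  cat: TP=217, FP=3+10+50+16=79 → 217/296 = 0.7331
  dog: TP=58, FP=2+8+38+45=93 → 58/151 = 0.3841
Lowest is class 'dog' with precision = 0.384.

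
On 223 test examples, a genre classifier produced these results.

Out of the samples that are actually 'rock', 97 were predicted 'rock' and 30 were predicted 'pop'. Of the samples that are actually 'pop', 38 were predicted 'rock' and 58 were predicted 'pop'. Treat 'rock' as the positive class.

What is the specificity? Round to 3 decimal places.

Specificity = TN/(TN+FP) = 58/(58+38) = 0.604

0.604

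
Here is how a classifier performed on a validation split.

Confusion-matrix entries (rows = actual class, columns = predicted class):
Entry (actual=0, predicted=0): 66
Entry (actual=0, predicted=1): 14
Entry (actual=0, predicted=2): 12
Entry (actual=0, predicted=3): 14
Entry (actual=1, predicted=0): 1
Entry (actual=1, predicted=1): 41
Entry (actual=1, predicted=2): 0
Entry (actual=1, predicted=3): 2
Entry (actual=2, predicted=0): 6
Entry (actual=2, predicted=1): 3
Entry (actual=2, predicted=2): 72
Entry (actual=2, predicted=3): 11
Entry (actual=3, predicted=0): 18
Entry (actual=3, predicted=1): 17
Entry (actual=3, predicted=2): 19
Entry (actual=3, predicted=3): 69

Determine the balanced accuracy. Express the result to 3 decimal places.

0.725

Balanced accuracy = mean of per-class recall.
  0: recall = 66/106 = 0.6226
  1: recall = 41/44 = 0.9318
  2: recall = 72/92 = 0.7826
  3: recall = 69/123 = 0.5610
Mean = (0.6226 + 0.9318 + 0.7826 + 0.5610) / 4 = 0.725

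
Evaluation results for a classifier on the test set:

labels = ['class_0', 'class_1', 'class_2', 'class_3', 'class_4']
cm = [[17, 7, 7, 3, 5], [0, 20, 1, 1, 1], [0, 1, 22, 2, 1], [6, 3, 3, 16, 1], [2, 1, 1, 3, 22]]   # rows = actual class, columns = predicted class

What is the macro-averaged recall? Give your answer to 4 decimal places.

0.6924

Per-class recall (TP/(TP+FN)):
  class_0: TP=17, FN=7+7+3+5=22 → 17/39 = 0.43590
  class_1: TP=20, FN=0+1+1+1=3 → 20/23 = 0.86957
  class_2: TP=22, FN=0+1+2+1=4 → 22/26 = 0.84615
  class_3: TP=16, FN=6+3+3+1=13 → 16/29 = 0.55172
  class_4: TP=22, FN=2+1+1+3=7 → 22/29 = 0.75862
Macro-recall = mean = (0.43590 + 0.86957 + 0.84615 + 0.55172 + 0.75862) / 5 = 0.6924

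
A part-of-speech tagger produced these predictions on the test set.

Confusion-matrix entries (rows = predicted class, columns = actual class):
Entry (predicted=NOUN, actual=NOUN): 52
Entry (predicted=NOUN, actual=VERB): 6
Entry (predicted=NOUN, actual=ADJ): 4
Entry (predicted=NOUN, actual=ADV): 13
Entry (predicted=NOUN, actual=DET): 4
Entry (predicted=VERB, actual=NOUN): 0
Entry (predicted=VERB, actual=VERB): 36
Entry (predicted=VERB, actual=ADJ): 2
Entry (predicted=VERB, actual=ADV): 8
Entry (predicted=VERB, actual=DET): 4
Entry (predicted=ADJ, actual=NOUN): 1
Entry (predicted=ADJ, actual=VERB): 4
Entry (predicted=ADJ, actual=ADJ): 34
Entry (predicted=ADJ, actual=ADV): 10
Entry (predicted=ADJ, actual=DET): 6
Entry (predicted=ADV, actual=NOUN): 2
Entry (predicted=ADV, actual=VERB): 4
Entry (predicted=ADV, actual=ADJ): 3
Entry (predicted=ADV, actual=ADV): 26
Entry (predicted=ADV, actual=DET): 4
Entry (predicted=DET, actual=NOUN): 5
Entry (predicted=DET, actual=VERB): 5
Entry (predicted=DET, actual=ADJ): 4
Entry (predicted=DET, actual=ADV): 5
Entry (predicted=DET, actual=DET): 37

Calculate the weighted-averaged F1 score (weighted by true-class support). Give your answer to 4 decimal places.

0.6542

Per-class F1 score (2·TP/(2·TP+FP+FN)):
  NOUN: TP=52, FP=6+4+13+4=27, FN=0+1+2+5=8 → 104/139 = 0.74820
  VERB: TP=36, FP=0+2+8+4=14, FN=6+4+4+5=19 → 72/105 = 0.68571
  ADJ: TP=34, FP=1+4+10+6=21, FN=4+2+3+4=13 → 68/102 = 0.66667
  ADV: TP=26, FP=2+4+3+4=13, FN=13+8+10+5=36 → 52/101 = 0.51485
  DET: TP=37, FP=5+5+4+5=19, FN=4+4+6+4=18 → 74/111 = 0.66667
Weighted-F1 score = Σ (supportᵢ/N)·F1 scoreᵢ with N=279: (60/279)·0.74820 + (55/279)·0.68571 + (47/279)·0.66667 + (62/279)·0.51485 + (55/279)·0.66667 = 0.6542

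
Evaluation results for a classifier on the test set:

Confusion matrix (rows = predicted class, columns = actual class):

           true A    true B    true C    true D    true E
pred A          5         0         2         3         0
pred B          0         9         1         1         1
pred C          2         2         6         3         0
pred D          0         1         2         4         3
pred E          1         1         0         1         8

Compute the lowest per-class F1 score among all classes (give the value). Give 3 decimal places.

0.364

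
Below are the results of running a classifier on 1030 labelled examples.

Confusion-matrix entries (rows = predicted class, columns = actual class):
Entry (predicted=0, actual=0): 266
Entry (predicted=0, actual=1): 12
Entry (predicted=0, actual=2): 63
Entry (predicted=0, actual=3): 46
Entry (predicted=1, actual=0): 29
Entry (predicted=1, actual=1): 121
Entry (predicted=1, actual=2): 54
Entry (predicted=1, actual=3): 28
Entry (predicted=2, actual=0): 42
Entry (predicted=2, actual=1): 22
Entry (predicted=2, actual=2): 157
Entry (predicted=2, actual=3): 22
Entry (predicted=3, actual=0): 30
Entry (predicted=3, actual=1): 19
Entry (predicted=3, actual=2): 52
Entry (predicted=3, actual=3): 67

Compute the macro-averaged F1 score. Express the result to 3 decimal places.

0.565

Per-class F1 score (2·TP/(2·TP+FP+FN)):
  0: TP=266, FP=12+63+46=121, FN=29+42+30=101 → 532/754 = 0.7056
  1: TP=121, FP=29+54+28=111, FN=12+22+19=53 → 242/406 = 0.5961
  2: TP=157, FP=42+22+22=86, FN=63+54+52=169 → 314/569 = 0.5518
  3: TP=67, FP=30+19+52=101, FN=46+28+22=96 → 134/331 = 0.4048
Macro-F1 score = mean = (0.7056 + 0.5961 + 0.5518 + 0.4048) / 4 = 0.565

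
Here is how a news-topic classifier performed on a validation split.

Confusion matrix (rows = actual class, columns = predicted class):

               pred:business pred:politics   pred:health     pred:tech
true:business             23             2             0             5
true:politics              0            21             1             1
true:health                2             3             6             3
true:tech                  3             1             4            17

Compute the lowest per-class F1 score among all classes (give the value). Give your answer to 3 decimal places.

Per-class F1 score (2·TP/(2·TP+FP+FN)):
  business: TP=23, FP=0+2+3=5, FN=2+0+5=7 → 46/58 = 0.7931
  politics: TP=21, FP=2+3+1=6, FN=0+1+1=2 → 42/50 = 0.8400
  health: TP=6, FP=0+1+4=5, FN=2+3+3=8 → 12/25 = 0.4800
  tech: TP=17, FP=5+1+3=9, FN=3+1+4=8 → 34/51 = 0.6667
Lowest is class 'health' with F1 score = 0.480.

0.480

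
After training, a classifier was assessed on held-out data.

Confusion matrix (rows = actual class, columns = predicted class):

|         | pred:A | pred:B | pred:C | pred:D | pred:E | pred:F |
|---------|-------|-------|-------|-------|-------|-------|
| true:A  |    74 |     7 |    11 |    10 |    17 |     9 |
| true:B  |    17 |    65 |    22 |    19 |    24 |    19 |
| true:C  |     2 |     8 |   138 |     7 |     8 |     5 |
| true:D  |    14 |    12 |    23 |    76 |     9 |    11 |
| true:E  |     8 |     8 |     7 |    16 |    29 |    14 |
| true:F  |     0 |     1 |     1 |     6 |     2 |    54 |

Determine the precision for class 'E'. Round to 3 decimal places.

precision = TP/(TP+FP).
E: TP=29, FP=17+24+8+9+2=60 → 29/89 = 0.3258

0.326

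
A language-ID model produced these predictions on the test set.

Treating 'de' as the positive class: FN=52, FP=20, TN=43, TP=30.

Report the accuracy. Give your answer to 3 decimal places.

Accuracy = (TP+TN)/N = (30+43)/145 = 0.503

0.503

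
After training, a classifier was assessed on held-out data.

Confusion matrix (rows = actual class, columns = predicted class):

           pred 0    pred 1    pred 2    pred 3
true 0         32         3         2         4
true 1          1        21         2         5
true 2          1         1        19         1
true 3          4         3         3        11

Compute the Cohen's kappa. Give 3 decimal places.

Observed agreement pₒ = trace/N = 83/113 = 0.7345
Expected agreement pₑ = Σ (rowᵢ·colᵢ)/N² = (41·38 + 29·28 + 22·26 + 21·21)/113² = 0.2649
κ = (pₒ − pₑ)/(1 − pₑ) = (0.7345 − 0.2649)/(1 − 0.2649) = 0.639

0.639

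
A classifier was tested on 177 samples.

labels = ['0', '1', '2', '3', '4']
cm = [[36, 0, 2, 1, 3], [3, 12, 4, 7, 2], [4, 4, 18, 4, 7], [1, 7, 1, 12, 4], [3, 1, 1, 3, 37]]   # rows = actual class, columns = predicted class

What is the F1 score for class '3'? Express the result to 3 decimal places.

0.462

F1 score = 2·TP/(2·TP+FP+FN).
3: TP=12, FP=1+7+4+3=15, FN=1+7+1+4=13 → 24/52 = 0.4615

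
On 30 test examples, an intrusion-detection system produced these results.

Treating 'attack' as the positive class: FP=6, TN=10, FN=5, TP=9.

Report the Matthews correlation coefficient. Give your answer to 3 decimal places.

0.267

MCC = (TP·TN − FP·FN) / √((TP+FP)(TP+FN)(TN+FP)(TN+FN))
Numerator = 9·10 − 6·5 = 60
Denominator = √(15·14·16·15) = √50400 = 224.4994
MCC = 60 / 224.4994 = 0.267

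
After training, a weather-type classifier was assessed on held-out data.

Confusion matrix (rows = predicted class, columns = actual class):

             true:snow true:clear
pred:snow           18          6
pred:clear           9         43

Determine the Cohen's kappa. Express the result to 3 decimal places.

0.558

Observed agreement pₒ = trace/N = 61/76 = 0.8026
Expected agreement pₑ = Σ (rowᵢ·colᵢ)/N² = (27·24 + 49·52)/76² = 0.5533
κ = (pₒ − pₑ)/(1 − pₑ) = (0.8026 − 0.5533)/(1 − 0.5533) = 0.558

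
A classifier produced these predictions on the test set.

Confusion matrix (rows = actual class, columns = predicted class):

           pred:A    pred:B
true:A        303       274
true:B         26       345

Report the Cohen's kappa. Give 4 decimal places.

Observed agreement pₒ = trace/N = 648/948 = 0.68354
Expected agreement pₑ = Σ (rowᵢ·colᵢ)/N² = (577·329 + 371·619)/948² = 0.46676
κ = (pₒ − pₑ)/(1 − pₑ) = (0.68354 − 0.46676)/(1 − 0.46676) = 0.4065

0.4065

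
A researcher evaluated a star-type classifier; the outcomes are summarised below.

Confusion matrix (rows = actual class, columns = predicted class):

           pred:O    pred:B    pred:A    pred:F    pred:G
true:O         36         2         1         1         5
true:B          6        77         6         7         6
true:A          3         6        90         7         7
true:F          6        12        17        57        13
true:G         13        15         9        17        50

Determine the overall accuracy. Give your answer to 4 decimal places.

Accuracy = trace / total = (36+77+90+57+50=310) / 469 = 310/469 = 0.6610

0.6610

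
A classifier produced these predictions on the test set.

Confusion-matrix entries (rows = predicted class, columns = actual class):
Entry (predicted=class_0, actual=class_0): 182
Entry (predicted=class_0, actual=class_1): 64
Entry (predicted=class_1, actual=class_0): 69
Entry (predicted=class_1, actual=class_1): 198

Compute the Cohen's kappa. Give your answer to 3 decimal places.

0.481

Observed agreement pₒ = trace/N = 380/513 = 0.7407
Expected agreement pₑ = Σ (rowᵢ·colᵢ)/N² = (251·246 + 262·267)/513² = 0.5004
κ = (pₒ − pₑ)/(1 − pₑ) = (0.7407 − 0.5004)/(1 − 0.5004) = 0.481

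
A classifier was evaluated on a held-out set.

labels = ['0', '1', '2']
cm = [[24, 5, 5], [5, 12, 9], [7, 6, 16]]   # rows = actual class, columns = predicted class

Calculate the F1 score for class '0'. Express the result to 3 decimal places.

0.686

F1 score = 2·TP/(2·TP+FP+FN).
0: TP=24, FP=5+7=12, FN=5+5=10 → 48/70 = 0.6857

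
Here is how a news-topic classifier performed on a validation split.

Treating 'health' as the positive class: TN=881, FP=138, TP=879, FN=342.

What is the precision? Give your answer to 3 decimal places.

0.864

Precision = TP/(TP+FP) = 879/(879+138) = 879/1017 = 0.864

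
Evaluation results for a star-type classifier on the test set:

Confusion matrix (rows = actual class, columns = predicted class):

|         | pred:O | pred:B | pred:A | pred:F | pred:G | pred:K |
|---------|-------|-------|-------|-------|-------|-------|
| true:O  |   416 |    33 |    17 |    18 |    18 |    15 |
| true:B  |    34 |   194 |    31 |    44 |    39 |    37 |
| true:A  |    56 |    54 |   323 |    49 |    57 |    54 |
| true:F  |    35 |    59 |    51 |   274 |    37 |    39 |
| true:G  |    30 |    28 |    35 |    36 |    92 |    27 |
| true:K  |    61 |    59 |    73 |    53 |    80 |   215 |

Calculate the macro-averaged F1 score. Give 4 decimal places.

0.5220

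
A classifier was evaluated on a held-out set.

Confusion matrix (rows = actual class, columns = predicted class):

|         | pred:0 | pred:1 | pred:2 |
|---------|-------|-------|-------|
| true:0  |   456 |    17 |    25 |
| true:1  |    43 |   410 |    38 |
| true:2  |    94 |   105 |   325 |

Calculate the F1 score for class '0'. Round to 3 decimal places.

Treat '0' as positive and all other classes as negative.
F1 score = 2·TP/(2·TP+FP+FN).
0: TP=456, FP=43+94=137, FN=17+25=42 → 912/1091 = 0.8359

0.836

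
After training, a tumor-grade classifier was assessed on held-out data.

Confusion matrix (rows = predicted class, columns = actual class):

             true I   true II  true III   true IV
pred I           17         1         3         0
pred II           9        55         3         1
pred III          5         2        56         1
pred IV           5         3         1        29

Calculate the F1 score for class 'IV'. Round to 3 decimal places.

0.841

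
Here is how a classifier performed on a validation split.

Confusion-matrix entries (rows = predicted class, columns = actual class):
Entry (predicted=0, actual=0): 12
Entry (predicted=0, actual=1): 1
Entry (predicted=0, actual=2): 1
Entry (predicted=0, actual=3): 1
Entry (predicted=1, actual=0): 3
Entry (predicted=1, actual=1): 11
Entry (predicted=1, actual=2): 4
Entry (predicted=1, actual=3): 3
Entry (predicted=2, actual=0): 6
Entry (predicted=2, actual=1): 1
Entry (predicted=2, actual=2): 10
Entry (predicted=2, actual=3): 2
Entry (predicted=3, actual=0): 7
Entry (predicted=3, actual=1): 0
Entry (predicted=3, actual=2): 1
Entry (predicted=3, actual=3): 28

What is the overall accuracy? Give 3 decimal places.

0.670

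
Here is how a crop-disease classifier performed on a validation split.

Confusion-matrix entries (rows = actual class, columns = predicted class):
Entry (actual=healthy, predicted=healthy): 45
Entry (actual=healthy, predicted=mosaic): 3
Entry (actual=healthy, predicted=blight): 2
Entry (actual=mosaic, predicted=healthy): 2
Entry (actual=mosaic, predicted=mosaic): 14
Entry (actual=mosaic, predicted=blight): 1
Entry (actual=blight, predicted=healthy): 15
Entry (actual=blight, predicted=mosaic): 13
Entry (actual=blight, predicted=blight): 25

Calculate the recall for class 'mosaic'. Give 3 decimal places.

Treat 'mosaic' as positive and all other classes as negative.
recall = TP/(TP+FN).
mosaic: TP=14, FN=2+1=3 → 14/17 = 0.8235

0.824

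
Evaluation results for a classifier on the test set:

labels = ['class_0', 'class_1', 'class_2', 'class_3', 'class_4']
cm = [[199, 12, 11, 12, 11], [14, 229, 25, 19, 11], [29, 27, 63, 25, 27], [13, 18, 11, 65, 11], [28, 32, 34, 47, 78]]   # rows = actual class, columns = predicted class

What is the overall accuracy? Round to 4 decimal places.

0.6032

Accuracy = trace / total = (199+229+63+65+78=634) / 1051 = 634/1051 = 0.6032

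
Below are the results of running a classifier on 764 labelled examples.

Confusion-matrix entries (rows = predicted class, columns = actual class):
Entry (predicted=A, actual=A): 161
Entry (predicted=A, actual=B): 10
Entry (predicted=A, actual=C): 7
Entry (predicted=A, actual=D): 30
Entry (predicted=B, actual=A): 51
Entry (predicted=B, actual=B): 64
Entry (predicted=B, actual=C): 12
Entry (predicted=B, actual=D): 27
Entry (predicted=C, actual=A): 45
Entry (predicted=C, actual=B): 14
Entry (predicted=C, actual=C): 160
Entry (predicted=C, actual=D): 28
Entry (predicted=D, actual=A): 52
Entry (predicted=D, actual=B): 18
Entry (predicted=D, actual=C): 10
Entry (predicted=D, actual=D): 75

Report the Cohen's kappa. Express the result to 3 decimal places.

Observed agreement pₒ = trace/N = 460/764 = 0.6021
Expected agreement pₑ = Σ (rowᵢ·colᵢ)/N² = (309·208 + 106·154 + 189·247 + 160·155)/764² = 0.2605
κ = (pₒ − pₑ)/(1 − pₑ) = (0.6021 − 0.2605)/(1 − 0.2605) = 0.462

0.462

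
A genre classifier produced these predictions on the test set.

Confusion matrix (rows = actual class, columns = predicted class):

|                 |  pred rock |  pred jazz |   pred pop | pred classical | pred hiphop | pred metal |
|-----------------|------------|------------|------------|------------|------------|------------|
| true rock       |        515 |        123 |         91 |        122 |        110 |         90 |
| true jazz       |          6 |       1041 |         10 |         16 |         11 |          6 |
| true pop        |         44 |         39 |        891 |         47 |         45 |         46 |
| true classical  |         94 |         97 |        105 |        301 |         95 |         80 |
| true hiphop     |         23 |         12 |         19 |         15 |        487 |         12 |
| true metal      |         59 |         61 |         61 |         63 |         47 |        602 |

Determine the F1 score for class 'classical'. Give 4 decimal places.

Treat 'classical' as positive and all other classes as negative.
F1 score = 2·TP/(2·TP+FP+FN).
classical: TP=301, FP=122+16+47+15+63=263, FN=94+97+105+95+80=471 → 602/1336 = 0.45060

0.4506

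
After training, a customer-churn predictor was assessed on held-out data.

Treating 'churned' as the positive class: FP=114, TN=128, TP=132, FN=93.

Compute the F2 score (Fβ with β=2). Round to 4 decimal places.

0.5759

Fβ = (1+β²)·TP / ((1+β²)·TP + β²·FN + FP), with β²=4
= 5·132 / (5·132 + 4·93 + 114) = 0.5759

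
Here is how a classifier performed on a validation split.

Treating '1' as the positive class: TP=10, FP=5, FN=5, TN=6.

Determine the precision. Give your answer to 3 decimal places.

Precision = TP/(TP+FP) = 10/(10+5) = 10/15 = 0.667

0.667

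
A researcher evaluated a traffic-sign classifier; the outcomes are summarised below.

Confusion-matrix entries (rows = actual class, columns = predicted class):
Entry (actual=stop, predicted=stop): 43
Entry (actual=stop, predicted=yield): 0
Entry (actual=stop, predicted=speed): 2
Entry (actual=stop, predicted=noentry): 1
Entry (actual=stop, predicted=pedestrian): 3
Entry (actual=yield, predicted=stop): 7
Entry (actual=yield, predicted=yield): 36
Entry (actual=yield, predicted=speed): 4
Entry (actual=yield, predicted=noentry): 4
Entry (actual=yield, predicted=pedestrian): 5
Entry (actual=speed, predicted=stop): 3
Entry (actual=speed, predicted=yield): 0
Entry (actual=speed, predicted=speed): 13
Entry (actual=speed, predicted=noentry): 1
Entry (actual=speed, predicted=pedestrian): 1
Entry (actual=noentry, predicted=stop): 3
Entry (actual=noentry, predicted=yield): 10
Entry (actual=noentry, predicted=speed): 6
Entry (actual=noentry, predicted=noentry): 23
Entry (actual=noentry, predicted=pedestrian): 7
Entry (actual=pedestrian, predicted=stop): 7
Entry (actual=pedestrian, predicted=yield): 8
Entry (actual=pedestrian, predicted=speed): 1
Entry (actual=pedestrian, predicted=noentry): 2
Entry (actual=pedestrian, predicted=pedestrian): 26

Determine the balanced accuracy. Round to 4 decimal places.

Balanced accuracy = mean of per-class recall.
  stop: recall = 43/49 = 0.87755
  yield: recall = 36/56 = 0.64286
  speed: recall = 13/18 = 0.72222
  noentry: recall = 23/49 = 0.46939
  pedestrian: recall = 26/44 = 0.59091
Mean = (0.87755 + 0.64286 + 0.72222 + 0.46939 + 0.59091) / 5 = 0.6606

0.6606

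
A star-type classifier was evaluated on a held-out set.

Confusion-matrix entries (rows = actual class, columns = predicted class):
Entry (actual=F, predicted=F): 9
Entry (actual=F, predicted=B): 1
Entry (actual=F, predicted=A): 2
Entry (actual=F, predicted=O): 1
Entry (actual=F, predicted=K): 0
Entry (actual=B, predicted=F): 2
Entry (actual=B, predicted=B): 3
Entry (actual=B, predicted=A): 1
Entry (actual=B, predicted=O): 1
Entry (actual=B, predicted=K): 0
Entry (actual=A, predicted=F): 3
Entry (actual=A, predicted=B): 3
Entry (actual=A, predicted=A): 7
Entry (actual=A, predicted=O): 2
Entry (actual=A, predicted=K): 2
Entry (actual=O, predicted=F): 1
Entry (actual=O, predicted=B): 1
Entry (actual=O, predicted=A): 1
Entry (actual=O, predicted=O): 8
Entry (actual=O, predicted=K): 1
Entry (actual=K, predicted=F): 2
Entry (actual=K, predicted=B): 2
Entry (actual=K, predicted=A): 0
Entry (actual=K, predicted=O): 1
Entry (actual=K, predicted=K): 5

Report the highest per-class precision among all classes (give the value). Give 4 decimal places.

Per-class precision (TP/(TP+FP)):
  F: TP=9, FP=2+3+1+2=8 → 9/17 = 0.52941
  B: TP=3, FP=1+3+1+2=7 → 3/10 = 0.30000
  A: TP=7, FP=2+1+1+0=4 → 7/11 = 0.63636
  O: TP=8, FP=1+1+2+1=5 → 8/13 = 0.61538
  K: TP=5, FP=0+0+2+1=3 → 5/8 = 0.62500
Highest is class 'A' with precision = 0.6364.

0.6364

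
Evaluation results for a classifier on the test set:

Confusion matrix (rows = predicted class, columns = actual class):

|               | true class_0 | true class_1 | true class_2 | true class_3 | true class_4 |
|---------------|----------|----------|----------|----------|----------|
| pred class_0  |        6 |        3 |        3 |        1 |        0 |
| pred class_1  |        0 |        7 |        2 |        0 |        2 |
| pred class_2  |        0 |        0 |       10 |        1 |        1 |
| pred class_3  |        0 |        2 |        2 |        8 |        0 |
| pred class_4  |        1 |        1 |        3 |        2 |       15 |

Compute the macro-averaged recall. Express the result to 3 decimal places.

0.679

Per-class recall (TP/(TP+FN)):
  class_0: TP=6, FN=0+0+0+1=1 → 6/7 = 0.8571
  class_1: TP=7, FN=3+0+2+1=6 → 7/13 = 0.5385
  class_2: TP=10, FN=3+2+2+3=10 → 10/20 = 0.5000
  class_3: TP=8, FN=1+0+1+2=4 → 8/12 = 0.6667
  class_4: TP=15, FN=0+2+1+0=3 → 15/18 = 0.8333
Macro-recall = mean = (0.8571 + 0.5385 + 0.5000 + 0.6667 + 0.8333) / 5 = 0.679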